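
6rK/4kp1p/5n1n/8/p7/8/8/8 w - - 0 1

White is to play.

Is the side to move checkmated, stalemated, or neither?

checkmate

White to move; white king on h8.
In check: yes, from the black rook on g8.
King squares — g7: attacked by Rg8; h7: attacked by Nf6; g8: attacked by Nf6.
Legal moves for White: none.
In check with no legal moves → checkmate.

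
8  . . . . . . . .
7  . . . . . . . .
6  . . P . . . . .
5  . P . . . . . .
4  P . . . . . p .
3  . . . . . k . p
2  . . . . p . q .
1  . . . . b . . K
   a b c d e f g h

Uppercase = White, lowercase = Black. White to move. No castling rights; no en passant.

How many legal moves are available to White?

0

White to move; king on h1.
In check: yes, from the black queen on g2.
Legal moves: none.
Count: 0.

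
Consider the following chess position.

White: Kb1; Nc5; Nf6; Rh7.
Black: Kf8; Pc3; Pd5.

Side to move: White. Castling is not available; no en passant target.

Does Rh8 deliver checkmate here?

no

After Rh8: black king on f8; in check: yes, from the white rook on h8.
Black has 3 legal replies: Kg7, Kf7, Ke7.
In check but a legal move exists → not checkmate.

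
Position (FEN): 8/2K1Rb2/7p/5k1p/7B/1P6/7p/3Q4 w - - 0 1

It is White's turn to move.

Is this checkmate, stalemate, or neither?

neither

White to move; white king on c7.
In check: no.
Legal moves for White include: Re8, Rxf7+, Rd7, Re6, Re5+, Re4, Re3, Re2, Re1, Kd8, Kc8, Kb8, Kd7, Kb7, Kd6, Kc6, Kb6, Bf6, ... (list truncated; more exist).
White has legal moves and is not in check → neither.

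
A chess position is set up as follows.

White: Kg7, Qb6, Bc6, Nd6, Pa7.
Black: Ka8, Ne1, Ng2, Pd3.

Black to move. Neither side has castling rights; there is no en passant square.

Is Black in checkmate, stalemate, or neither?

checkmate

Black to move; black king on a8.
In check: yes, from the white bishop on c6.
King squares — a7: attacked by Qb6; b7: attacked by Qb6; b8: attacked by Qb6.
Legal moves for Black: none.
In check with no legal moves → checkmate.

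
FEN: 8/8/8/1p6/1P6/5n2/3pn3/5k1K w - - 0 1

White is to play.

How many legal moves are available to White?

0

White to move; king on h1.
In check: no.
Legal moves: none.
Count: 0.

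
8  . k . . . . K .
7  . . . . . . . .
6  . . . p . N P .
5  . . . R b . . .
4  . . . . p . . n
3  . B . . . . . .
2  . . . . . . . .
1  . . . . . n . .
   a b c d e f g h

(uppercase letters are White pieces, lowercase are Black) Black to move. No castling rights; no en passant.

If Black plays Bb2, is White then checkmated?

After Bb2: white king on g8; in check: no.
White is not in check, so this cannot be checkmate.

no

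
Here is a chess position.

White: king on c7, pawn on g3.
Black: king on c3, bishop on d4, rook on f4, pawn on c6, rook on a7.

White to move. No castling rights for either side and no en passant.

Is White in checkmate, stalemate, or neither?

neither

White to move; white king on c7.
In check: yes, from the black rook on a7.
Legal moves for White: Kd8, Kc8, Kb8, Kd6, Kxc6.
White is in check but has 5 legal moves → neither.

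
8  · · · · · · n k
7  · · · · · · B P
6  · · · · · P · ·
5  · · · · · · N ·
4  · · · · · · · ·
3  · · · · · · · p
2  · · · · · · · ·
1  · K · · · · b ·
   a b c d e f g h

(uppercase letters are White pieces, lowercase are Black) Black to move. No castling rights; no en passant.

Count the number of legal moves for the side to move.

Black to move; king on h8.
In check: yes, from the white bishop on g7.
Legal moves: none.
Count: 0.

0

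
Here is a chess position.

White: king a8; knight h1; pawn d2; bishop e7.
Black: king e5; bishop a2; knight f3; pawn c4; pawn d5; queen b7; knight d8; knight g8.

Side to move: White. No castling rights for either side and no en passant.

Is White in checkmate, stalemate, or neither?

checkmate

White to move; white king on a8.
In check: yes, from the black queen on b7.
King squares — a7: attacked by Qb7; b7: attacked by Nd8; b8: attacked by Qb7.
Legal moves for White: none.
In check with no legal moves → checkmate.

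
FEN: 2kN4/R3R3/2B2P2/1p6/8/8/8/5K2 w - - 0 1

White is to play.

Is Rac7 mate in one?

After Rac7: black king on c8; in check: yes, from the white rook on c7.
Black has 2 legal replies: Kxd8, Kb8.
In check but a legal move exists → not checkmate.

no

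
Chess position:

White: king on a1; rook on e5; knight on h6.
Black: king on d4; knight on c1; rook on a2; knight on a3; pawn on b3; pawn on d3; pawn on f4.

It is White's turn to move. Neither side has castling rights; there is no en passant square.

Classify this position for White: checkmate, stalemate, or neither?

checkmate

White to move; white king on a1.
In check: yes, from the black rook on a2.
King squares — b1: attacked by Na3; a2: attacked by Nc1; b2: attacked by Ra2.
Legal moves for White: none.
In check with no legal moves → checkmate.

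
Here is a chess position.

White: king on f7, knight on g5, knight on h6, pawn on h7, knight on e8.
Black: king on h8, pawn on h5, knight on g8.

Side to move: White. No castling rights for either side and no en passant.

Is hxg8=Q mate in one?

yes

After hxg8=Q: black king on h8; in check: yes, from the white queen on g8.
King squares — g7: attacked by Kf7; h7: attacked by Ng5; g8: attacked by Nh6.
Black has no legal moves → checkmate.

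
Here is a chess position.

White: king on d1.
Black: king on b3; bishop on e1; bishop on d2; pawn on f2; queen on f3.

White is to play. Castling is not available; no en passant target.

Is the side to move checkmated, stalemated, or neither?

checkmate

White to move; white king on d1.
In check: yes, from the black queen on f3.
King squares — c1: attacked by Bd2; e1: attacked by Bd2; c2: attacked by Kb3; d2: attacked by Be1; e2: attacked by Qf3.
Legal moves for White: none.
In check with no legal moves → checkmate.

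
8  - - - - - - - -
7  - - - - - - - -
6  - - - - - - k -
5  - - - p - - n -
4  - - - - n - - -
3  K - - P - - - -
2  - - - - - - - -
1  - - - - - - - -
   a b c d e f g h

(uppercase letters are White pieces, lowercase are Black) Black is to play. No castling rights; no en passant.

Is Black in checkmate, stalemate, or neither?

neither

Black to move; black king on g6.
In check: no.
Legal moves for Black include: Kh7, Kg7, Kf7, Kh6, Kf6, Kh5, Kf5, Nh7, Nf7, Ne6, Nh3, Nf3, Nf6, Nd6, Nc5, Ng3, Nc3, Nf2, ... (list truncated; more exist).
Black has legal moves and is not in check → neither.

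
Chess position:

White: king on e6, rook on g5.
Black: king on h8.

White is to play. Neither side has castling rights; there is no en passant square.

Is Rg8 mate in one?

After Rg8: black king on h8; in check: yes, from the white rook on g8.
Black has 2 legal replies: Kxg8, Kh7.
In check but a legal move exists → not checkmate.

no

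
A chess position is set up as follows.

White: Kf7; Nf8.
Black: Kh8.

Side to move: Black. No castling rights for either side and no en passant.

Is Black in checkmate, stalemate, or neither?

stalemate

Black to move; black king on h8.
In check: no.
King squares — g7: attacked by Kf7; h7: attacked by Nf8; g8: attacked by Kf7.
Legal moves for Black: none.
Not in check and no legal moves → stalemate.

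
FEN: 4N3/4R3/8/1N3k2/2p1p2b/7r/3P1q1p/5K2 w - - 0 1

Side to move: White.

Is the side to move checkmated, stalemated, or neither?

checkmate

White to move; white king on f1.
In check: yes, from the black queen on f2.
King squares — e1: attacked by Qf2; g1: attacked by Qf2; e2: attacked by Qf2; f2: attacked by Bh4; g2: attacked by Qf2.
Legal moves for White: none.
In check with no legal moves → checkmate.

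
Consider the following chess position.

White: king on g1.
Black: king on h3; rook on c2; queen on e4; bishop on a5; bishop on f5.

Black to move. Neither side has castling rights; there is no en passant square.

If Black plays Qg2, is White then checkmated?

After Qg2: white king on g1; in check: yes, from the black queen on g2.
King squares — f1: attacked by Qg2; h1: attacked by Qg2; f2: attacked by Rc2; g2: attacked by Rc2; h2: attacked by Qg2.
White has no legal moves → checkmate.

yes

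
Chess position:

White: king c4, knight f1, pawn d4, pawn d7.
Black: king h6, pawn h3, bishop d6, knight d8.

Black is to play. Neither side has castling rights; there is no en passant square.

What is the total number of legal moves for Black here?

Black to move; king on h6.
In check: no.
Legal moves: Nf7, Nb7, Ne6, Nc6, Kh7, Kg7, Kg6, Kh5, Kg5, Bf8, Bb8, Be7, Bc7, Be5, Bc5, Bf4, Bb4, Bg3, Ba3, Bh2, h2.
Count: 21.

21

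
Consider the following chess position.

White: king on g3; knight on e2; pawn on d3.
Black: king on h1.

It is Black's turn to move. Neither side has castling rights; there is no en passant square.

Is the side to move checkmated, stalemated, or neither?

stalemate

Black to move; black king on h1.
In check: no.
King squares — g1: attacked by Ne2; g2: attacked by Kg3; h2: attacked by Kg3.
Legal moves for Black: none.
Not in check and no legal moves → stalemate.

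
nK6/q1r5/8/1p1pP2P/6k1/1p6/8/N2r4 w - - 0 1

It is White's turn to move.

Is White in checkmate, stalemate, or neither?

checkmate

White to move; white king on b8.
In check: yes, from the black queen on a7.
King squares — a7: attacked by Rc7; b7: attacked by Qa7; c7: attacked by Qa7; a8: attacked by Qa7; c8: attacked by Rc7.
Legal moves for White: none.
In check with no legal moves → checkmate.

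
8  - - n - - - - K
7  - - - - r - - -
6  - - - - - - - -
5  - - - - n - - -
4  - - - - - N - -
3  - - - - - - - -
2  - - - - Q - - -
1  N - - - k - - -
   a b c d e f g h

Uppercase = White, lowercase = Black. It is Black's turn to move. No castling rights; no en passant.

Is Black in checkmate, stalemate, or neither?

Black to move; black king on e1.
In check: yes, from the white queen on e2.
King squares — d1: attacked by Qe2; f1: attacked by Qe2; d2: attacked by Qe2; e2: attacked by Nf4; f2: attacked by Qe2.
Legal moves for Black: none.
In check with no legal moves → checkmate.

checkmate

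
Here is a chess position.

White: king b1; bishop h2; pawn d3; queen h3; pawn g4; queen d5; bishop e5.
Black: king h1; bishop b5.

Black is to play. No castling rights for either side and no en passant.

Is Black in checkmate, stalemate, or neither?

Black to move; black king on h1.
In check: yes, from the white queen on d5.
King squares — g1: attacked by Bh2; g2: attacked by Qh3; h2: attacked by Qh3.
Legal moves for Black: none.
In check with no legal moves → checkmate.

checkmate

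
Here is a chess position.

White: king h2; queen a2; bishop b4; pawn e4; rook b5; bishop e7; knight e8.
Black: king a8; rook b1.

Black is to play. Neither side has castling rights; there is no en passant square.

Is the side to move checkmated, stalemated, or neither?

Black to move; black king on a8.
In check: yes, from the white queen on a2.
King squares — a7: attacked by Qa2; b7: attacked by Rb5; b8: attacked by Rb5.
Legal moves for Black: none.
In check with no legal moves → checkmate.

checkmate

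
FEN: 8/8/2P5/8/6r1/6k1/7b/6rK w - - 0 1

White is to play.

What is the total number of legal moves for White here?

0

White to move; king on h1.
In check: yes, from the black rook on g1.
Legal moves: none.
Count: 0.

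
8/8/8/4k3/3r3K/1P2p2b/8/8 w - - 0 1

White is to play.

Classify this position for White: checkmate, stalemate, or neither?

neither

White to move; white king on h4.
In check: yes, from the black rook on d4.
Legal moves for White: Kh5, Kg5, Kxh3, Kg3.
White is in check but has 4 legal moves → neither.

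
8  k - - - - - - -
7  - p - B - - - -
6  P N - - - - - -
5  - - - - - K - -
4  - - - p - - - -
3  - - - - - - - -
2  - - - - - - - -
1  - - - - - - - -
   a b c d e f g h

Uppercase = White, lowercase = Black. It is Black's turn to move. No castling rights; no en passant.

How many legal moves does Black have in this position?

2

Black to move; king on a8.
In check: yes, from the white knight on b6.
Legal moves: Kb8, Ka7.
Count: 2.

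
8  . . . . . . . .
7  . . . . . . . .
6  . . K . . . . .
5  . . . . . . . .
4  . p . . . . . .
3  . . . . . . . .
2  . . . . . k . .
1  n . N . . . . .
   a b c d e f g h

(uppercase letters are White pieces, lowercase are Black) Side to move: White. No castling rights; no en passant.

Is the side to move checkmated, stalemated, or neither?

neither

White to move; white king on c6.
In check: no.
Legal moves for White: Kd7, Kc7, Kb7, Kd6, Kb6, Kd5, Kc5, Kb5, Nd3+, Nb3, Ne2, Na2.
White has 12 legal moves and is not in check → neither.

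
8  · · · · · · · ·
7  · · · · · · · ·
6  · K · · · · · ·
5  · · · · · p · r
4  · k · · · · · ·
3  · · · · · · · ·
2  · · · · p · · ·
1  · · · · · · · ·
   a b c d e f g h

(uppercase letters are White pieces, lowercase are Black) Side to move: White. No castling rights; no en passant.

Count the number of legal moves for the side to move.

White to move; king on b6.
In check: no.
Legal moves: Kc7, Kb7, Ka7, Kc6, Ka6.
Count: 5.

5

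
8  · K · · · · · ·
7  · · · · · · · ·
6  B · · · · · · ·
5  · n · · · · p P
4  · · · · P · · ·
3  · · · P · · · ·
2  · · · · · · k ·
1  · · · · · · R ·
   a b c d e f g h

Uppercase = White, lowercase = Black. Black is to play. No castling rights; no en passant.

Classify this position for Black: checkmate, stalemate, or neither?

Black to move; black king on g2.
In check: yes, from the white rook on g1.
Legal moves for Black: Kh3, Kf3, Kh2, Kf2, Kxg1.
Black is in check but has 5 legal moves → neither.

neither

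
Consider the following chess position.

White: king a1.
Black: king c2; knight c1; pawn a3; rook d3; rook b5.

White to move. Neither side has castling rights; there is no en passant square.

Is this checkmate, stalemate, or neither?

stalemate

White to move; white king on a1.
In check: no.
King squares — b1: attacked by Kc2; a2: attacked by Nc1; b2: attacked by Kc2.
Legal moves for White: none.
Not in check and no legal moves → stalemate.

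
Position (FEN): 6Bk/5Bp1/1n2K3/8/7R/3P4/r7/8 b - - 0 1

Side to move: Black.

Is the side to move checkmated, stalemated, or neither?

checkmate

Black to move; black king on h8.
In check: yes, from the white rook on h4.
King squares — g7: own pawn; h7: attacked by Rh4; g8: attacked by Bf7.
Legal moves for Black: none.
In check with no legal moves → checkmate.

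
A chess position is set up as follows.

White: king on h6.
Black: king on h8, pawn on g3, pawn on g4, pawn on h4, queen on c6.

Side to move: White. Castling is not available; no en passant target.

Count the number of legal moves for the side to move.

White to move; king on h6.
In check: yes, from the black queen on c6.
Legal moves: Kh5, Kg5.
Count: 2.

2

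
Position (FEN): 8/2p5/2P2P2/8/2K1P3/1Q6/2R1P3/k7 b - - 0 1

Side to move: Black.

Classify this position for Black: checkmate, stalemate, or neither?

Black to move; black king on a1.
In check: no.
King squares — b1: attacked by Qb3; a2: attacked by Rc2; b2: attacked by Rc2.
Legal moves for Black: none.
Not in check and no legal moves → stalemate.

stalemate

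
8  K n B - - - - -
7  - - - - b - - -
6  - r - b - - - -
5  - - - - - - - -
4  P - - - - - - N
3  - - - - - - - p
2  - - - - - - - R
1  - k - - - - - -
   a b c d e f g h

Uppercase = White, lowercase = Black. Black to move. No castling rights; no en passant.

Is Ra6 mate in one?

no

After Ra6: white king on a8; in check: yes, from the black rook on a6.
White has 2 legal replies: Kb7, Bxa6.
In check but a legal move exists → not checkmate.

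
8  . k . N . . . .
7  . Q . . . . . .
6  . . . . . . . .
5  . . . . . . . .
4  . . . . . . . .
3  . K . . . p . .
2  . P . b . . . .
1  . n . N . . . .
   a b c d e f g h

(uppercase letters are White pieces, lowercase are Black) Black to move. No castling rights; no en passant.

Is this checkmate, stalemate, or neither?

checkmate

Black to move; black king on b8.
In check: yes, from the white queen on b7.
King squares — a7: attacked by Qb7; b7: attacked by Nd8; c7: attacked by Qb7; a8: attacked by Qb7; c8: attacked by Qb7.
Legal moves for Black: none.
In check with no legal moves → checkmate.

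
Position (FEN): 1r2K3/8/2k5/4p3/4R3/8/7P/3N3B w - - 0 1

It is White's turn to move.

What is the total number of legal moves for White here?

White to move; king on e8.
In check: yes, from the black rook on b8.
Legal moves: Kf7, Ke7.
Count: 2.

2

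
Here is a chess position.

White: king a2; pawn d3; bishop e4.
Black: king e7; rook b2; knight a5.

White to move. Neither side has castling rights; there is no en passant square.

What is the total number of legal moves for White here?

White to move; king on a2.
In check: yes, from the black rook on b2.
Legal moves: Ka3, Kxb2, Ka1.
Count: 3.

3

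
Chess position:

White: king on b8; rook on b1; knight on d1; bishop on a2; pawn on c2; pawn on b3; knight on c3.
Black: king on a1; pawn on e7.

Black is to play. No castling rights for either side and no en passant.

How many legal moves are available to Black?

Black to move; king on a1.
In check: yes, from the white rook on b1.
Legal moves: none.
Count: 0.

0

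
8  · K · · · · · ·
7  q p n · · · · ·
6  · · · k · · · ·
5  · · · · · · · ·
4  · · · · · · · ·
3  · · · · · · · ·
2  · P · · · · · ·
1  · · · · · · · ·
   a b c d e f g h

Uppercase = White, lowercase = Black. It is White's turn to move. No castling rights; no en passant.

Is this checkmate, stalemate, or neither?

White to move; white king on b8.
In check: yes, from the black queen on a7.
Legal moves for White: Kc8, Kxa7.
White is in check but has 2 legal moves → neither.

neither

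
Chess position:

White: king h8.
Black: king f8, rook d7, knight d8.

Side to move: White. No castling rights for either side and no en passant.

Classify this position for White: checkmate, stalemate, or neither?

stalemate

White to move; white king on h8.
In check: no.
King squares — g7: attacked by Rd7; h7: attacked by Rd7; g8: attacked by Kf8.
Legal moves for White: none.
Not in check and no legal moves → stalemate.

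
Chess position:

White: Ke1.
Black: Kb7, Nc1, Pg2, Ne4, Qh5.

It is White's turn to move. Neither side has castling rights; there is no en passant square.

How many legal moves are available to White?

0

White to move; king on e1.
In check: no.
Legal moves: none.
Count: 0.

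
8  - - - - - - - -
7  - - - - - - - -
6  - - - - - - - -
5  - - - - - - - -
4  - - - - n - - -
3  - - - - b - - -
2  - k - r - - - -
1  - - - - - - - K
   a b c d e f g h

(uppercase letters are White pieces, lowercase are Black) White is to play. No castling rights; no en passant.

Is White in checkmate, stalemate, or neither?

White to move; white king on h1.
In check: no.
King squares — g1: attacked by Be3; g2: attacked by Rd2; h2: attacked by Rd2.
Legal moves for White: none.
Not in check and no legal moves → stalemate.

stalemate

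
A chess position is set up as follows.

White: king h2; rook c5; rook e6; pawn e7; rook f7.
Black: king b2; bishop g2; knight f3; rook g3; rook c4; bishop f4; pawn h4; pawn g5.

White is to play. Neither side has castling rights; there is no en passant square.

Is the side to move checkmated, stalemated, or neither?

White to move; white king on h2.
In check: yes, from the black knight on f3.
King squares — g1: attacked by Nf3; h1: attacked by Bg2; g2: attacked by Rg3; g3: attacked by Bf4; h3: attacked by Bg2.
Legal moves for White: none.
In check with no legal moves → checkmate.

checkmate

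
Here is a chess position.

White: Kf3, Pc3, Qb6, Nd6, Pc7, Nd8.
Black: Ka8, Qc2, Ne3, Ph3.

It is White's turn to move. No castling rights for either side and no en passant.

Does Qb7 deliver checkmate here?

After Qb7: black king on a8; in check: yes, from the white queen on b7.
King squares — a7: attacked by Qb7; b7: attacked by Nd6; b8: attacked by Qb7.
Black has no legal moves → checkmate.

yes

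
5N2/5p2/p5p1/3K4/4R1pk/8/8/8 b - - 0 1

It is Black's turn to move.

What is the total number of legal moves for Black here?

Black to move; king on h4.
In check: no.
Legal moves: Kh5, Kg5, Kh3, Kg3, f6, g5, a5, f5.
Count: 8.

8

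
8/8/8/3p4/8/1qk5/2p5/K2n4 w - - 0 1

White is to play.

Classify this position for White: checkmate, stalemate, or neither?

White to move; white king on a1.
In check: no.
King squares — b1: attacked by Pc2; a2: attacked by Qb3; b2: attacked by Nd1.
Legal moves for White: none.
Not in check and no legal moves → stalemate.

stalemate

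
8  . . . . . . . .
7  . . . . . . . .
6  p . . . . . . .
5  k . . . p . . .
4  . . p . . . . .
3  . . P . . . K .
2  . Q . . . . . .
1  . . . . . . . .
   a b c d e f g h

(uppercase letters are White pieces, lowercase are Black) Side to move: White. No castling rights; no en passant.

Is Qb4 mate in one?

After Qb4: black king on a5; in check: yes, from the white queen on b4.
King squares — a4: attacked by Qb4; b4: attacked by Pc3; b5: attacked by Qb4; a6: own pawn; b6: attacked by Qb4.
Black has no legal moves → checkmate.

yes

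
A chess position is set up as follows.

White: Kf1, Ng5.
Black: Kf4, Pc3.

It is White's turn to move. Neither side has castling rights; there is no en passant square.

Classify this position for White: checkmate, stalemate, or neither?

neither

White to move; white king on f1.
In check: no.
Legal moves for White: Nh7, Nf7, Ne6+, Ne4, Nh3+, Nf3, Kg2, Kf2, Ke2, Kg1, Ke1.
White has 11 legal moves and is not in check → neither.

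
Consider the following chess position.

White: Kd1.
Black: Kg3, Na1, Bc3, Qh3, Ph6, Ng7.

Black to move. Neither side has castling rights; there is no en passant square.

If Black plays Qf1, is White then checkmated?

yes

After Qf1: white king on d1; in check: yes, from the black queen on f1.
King squares — c1: attacked by Qf1; e1: attacked by Qf1; c2: attacked by Na1; d2: attacked by Bc3; e2: attacked by Qf1.
White has no legal moves → checkmate.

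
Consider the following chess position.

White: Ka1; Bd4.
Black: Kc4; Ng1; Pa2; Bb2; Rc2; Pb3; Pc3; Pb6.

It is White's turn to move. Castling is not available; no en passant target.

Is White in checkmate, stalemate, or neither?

White to move; white king on a1.
In check: yes, from the black bishop on b2.
King squares — b1: attacked by Pa2; a2: attacked by Pb3; b2: attacked by Rc2.
Legal moves for White: none.
In check with no legal moves → checkmate.

checkmate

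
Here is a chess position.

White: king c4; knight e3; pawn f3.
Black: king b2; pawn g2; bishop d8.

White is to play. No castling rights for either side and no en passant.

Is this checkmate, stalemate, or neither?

neither

White to move; white king on c4.
In check: no.
Legal moves for White: Kd5, Kc5, Kb5, Kd4, Kb4, Kd3, Nf5, Nd5, Ng4, Nxg2, Nc2, Nf1, Nd1+, f4.
White has 14 legal moves and is not in check → neither.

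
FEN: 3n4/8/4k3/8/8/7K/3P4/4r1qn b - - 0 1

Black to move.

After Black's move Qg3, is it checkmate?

yes

After Qg3: white king on h3; in check: yes, from the black queen on g3.
King squares — g2: attacked by Qg3; h2: attacked by Qg3; g3: attacked by Nh1; g4: attacked by Qg3; h4: attacked by Qg3.
White has no legal moves → checkmate.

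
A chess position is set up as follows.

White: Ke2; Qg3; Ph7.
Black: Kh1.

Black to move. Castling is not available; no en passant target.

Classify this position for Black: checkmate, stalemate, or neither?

stalemate

Black to move; black king on h1.
In check: no.
King squares — g1: attacked by Qg3; g2: attacked by Qg3; h2: attacked by Qg3.
Legal moves for Black: none.
Not in check and no legal moves → stalemate.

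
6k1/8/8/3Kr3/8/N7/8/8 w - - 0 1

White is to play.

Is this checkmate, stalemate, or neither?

neither

White to move; white king on d5.
In check: yes, from the black rook on e5.
Legal moves for White: Kd6, Kc6, Kxe5, Kd4, Kc4.
White is in check but has 5 legal moves → neither.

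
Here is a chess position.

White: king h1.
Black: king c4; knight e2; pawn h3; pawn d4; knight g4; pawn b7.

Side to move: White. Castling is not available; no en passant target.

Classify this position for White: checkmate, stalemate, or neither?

White to move; white king on h1.
In check: no.
King squares — g1: attacked by Ne2; g2: attacked by Ph3; h2: attacked by Ng4.
Legal moves for White: none.
Not in check and no legal moves → stalemate.

stalemate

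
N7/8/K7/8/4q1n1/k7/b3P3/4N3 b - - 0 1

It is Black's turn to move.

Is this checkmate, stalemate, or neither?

Black to move; black king on a3.
In check: no.
Legal moves for Black include: Nh6, Nf6, Ne5, Ne3, Nh2, Nf2, Qe8, Qxa8+, Qh7, Qe7, Qb7+, Qg6+, Qe6+, Qc6+, Qf5, Qe5, Qd5, Qf4, ... (list truncated; more exist).
Black has legal moves and is not in check → neither.

neither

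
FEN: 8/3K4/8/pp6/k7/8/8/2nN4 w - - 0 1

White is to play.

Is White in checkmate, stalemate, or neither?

White to move; white king on d7.
In check: no.
Legal moves for White: Ke8, Kd8, Kc8, Ke7, Kc7, Ke6, Kd6, Kc6, Ne3, Nc3+, Nf2, Nb2+.
White has 12 legal moves and is not in check → neither.

neither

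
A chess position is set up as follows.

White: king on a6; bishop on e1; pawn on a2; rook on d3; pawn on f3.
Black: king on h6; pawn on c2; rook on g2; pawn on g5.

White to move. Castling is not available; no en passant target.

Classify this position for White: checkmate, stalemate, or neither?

neither

White to move; white king on a6.
In check: no.
Legal moves for White include: Kb7, Ka7, Kb6, Kb5, Ka5, Rd8, Rd7, Rd6+, Rd5, Rd4, Re3, Rc3, Rb3, Ra3, Rd2, Rd1, Ba5, Bh4, ... (list truncated; more exist).
White has legal moves and is not in check → neither.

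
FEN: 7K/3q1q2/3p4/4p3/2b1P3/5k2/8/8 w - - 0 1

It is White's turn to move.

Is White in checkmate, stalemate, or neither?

stalemate

White to move; white king on h8.
In check: no.
King squares — g7: attacked by Qf7; h7: attacked by Qf7; g8: attacked by Qf7.
Legal moves for White: none.
Not in check and no legal moves → stalemate.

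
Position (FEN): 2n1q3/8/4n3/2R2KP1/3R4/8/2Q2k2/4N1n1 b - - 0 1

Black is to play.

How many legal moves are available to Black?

5

Black to move; king on f2.
In check: yes, from the white queen on c2.
Legal moves: Kg3, Ke3, Kf1, Kxe1, Ne2.
Count: 5.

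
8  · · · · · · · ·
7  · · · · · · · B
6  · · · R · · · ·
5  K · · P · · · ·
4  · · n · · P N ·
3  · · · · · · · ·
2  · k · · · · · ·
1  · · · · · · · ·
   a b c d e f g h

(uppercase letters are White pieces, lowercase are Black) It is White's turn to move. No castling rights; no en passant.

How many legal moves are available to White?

4

White to move; king on a5.
In check: yes, from the black knight on c4.
Legal moves: Ka6, Kb5, Kb4, Ka4.
Count: 4.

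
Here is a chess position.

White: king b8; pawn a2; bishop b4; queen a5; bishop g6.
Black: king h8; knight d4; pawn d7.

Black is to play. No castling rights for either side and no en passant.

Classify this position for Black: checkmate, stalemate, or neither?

neither

Black to move; black king on h8.
In check: no.
Legal moves for Black: Kg8, Kg7, Ne6, Nc6+, Nf5, Nb5, Nf3, Nb3, Ne2, Nc2, d6, d5.
Black has 12 legal moves and is not in check → neither.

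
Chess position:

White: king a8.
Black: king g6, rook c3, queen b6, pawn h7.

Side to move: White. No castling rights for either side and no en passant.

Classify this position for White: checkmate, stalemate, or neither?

White to move; white king on a8.
In check: no.
King squares — a7: attacked by Qb6; b7: attacked by Qb6; b8: attacked by Qb6.
Legal moves for White: none.
Not in check and no legal moves → stalemate.

stalemate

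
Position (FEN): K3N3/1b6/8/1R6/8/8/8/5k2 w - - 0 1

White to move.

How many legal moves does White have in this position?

4

White to move; king on a8.
In check: yes, from the black bishop on b7.
Legal moves: Kb8, Kxb7, Ka7, Rxb7.
Count: 4.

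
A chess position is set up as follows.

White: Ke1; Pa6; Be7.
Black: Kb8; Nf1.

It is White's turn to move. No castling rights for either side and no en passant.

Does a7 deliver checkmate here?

After a7: black king on b8; in check: yes, from the white pawn on a7.
Black has 5 legal replies: Kc8, Ka8, Kc7, Kb7, Kxa7.
In check but a legal move exists → not checkmate.

no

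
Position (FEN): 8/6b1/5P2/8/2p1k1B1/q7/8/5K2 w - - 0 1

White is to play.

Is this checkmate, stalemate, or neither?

White to move; white king on f1.
In check: no.
Legal moves for White: Bc8, Bd7, Be6, Bh5, Bf5+, Bh3, Bf3+, Be2, Bd1, Kg2, Kf2, Ke2, Kg1, Ke1, fxg7, f7.
White has 16 legal moves and is not in check → neither.

neither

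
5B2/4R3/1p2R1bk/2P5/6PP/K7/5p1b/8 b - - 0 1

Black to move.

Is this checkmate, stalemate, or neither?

checkmate

Black to move; black king on h6.
In check: yes, from the white bishop on f8.
King squares — g5: attacked by Ph4; h5: attacked by Pg4; g6: own bishop; g7: attacked by Re7; h7: attacked by Re7.
Legal moves for Black: none.
In check with no legal moves → checkmate.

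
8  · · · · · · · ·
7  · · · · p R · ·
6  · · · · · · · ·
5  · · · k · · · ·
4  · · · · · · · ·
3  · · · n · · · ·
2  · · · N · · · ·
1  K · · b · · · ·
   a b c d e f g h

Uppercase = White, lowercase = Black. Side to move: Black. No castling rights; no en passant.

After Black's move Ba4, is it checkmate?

no

After Ba4: white king on a1; in check: no.
White is not in check, so this cannot be checkmate.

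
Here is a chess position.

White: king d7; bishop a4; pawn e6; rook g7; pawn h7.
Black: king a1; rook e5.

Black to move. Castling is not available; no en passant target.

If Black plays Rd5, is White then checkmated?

no

After Rd5: white king on d7; in check: yes, from the black rook on d5.
White has 5 legal replies: Ke8, Kc8, Ke7, Kc7, Kc6.
In check but a legal move exists → not checkmate.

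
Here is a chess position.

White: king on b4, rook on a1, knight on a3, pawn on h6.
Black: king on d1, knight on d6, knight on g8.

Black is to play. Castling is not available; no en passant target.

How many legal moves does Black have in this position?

Black to move; king on d1.
In check: yes, from the white rook on a1.
Legal moves: Ke2, Kd2.
Count: 2.

2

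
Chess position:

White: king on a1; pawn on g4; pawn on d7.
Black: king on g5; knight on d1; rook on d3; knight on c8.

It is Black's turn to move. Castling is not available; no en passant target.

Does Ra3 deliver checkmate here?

no

After Ra3: white king on a1; in check: yes, from the black rook on a3.
White has 1 legal reply: Kb1.
In check but a legal move exists → not checkmate.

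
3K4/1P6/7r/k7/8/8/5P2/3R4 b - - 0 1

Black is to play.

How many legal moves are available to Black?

19

Black to move; king on a5.
In check: no.
Legal moves: Rh8+, Rh7, Rg6, Rf6, Re6, Rd6+, Rc6, Rb6, Ra6, Rh5, Rh4, Rh3, Rh2, Rh1, Kb6, Ka6, Kb5, Kb4, Ka4.
Count: 19.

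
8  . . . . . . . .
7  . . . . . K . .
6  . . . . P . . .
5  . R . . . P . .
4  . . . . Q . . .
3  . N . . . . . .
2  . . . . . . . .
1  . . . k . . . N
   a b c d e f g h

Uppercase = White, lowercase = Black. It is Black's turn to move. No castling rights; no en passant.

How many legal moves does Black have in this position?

Black to move; king on d1.
In check: no.
Legal moves: none.
Count: 0.

0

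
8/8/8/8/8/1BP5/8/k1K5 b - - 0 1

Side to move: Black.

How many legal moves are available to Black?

0

Black to move; king on a1.
In check: no.
Legal moves: none.
Count: 0.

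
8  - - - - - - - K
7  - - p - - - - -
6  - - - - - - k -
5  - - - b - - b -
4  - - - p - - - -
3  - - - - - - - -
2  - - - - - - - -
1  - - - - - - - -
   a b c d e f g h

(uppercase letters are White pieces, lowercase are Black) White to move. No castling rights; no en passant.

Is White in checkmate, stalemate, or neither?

White to move; white king on h8.
In check: no.
King squares — g7: attacked by Kg6; h7: attacked by Kg6; g8: attacked by Bd5.
Legal moves for White: none.
Not in check and no legal moves → stalemate.

stalemate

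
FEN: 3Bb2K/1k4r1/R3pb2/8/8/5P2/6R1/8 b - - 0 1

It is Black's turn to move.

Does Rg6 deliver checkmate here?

After Rg6: white king on h8; in check: yes, from the black bishop on f6.
White has 2 legal replies: Kh7, Bxf6.
In check but a legal move exists → not checkmate.

no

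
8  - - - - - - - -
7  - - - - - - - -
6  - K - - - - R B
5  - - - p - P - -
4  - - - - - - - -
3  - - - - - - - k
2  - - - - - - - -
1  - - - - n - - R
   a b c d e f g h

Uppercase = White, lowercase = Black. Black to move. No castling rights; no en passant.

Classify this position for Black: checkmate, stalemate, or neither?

Black to move; black king on h3.
In check: yes, from the white rook on h1.
King squares — g2: attacked by Rg6; h2: attacked by Rh1; g3: attacked by Rg6; g4: attacked by Rg6; h4: attacked by Rh1.
Legal moves for Black: none.
In check with no legal moves → checkmate.

checkmate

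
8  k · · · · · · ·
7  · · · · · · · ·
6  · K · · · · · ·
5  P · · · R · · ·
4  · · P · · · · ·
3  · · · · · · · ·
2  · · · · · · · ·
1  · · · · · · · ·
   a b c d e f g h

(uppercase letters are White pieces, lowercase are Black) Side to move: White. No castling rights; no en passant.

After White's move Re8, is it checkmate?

yes

After Re8: black king on a8; in check: yes, from the white rook on e8.
King squares — a7: attacked by Kb6; b7: attacked by Kb6; b8: attacked by Re8.
Black has no legal moves → checkmate.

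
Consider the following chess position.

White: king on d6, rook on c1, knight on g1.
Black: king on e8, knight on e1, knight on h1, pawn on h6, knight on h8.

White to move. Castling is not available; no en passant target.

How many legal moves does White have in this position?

20

White to move; king on d6.
In check: no.
Legal moves: Kc7, Ke6, Kc6, Ke5, Kd5, Kc5, Nh3, Nf3, Ne2, Rc8+, Rc7, Rc6, Rc5, Rc4, Rc3, Rc2, Rxe1+, Rd1, Rb1, Ra1.
Count: 20.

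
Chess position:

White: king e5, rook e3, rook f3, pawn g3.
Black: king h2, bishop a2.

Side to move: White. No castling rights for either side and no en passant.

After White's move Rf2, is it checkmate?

no

After Rf2: black king on h2; in check: yes, from the white rook on f2.
Black has 3 legal replies: Kh3, Kh1, Kg1.
In check but a legal move exists → not checkmate.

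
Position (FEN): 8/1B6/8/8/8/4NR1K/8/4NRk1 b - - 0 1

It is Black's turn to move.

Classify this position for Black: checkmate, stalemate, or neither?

Black to move; black king on g1.
In check: yes, from the white rook on f1.
King squares — f1: attacked by Ne3; h1: attacked by Rf1; f2: attacked by Rf1; g2: attacked by Ne1; h2: attacked by Kh3.
Legal moves for Black: none.
In check with no legal moves → checkmate.

checkmate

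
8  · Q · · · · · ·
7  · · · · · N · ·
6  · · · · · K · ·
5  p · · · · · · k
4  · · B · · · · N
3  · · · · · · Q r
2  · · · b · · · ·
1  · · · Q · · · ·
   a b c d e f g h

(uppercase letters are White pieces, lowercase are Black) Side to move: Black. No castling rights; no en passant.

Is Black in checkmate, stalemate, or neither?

Black to move; black king on h5.
In check: yes, from the white queen on d1.
King squares — g4: attacked by Qd1; h4: attacked by Qg3; g5: attacked by Qg3; g6: attacked by Qg3; h6: attacked by Nf7.
Legal moves for Black: none.
In check with no legal moves → checkmate.

checkmate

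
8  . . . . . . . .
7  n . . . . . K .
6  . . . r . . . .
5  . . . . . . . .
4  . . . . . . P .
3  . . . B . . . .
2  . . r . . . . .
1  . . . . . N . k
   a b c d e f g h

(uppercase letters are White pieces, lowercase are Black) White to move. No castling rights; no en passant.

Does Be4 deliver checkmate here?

no

After Be4: black king on h1; in check: yes, from the white bishop on e4.
Black has 2 legal replies: Kg1, Rg2.
In check but a legal move exists → not checkmate.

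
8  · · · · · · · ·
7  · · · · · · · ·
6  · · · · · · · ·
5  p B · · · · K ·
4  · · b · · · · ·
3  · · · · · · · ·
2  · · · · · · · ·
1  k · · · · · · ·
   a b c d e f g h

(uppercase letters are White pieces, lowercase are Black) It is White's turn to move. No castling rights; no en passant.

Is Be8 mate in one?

After Be8: black king on a1; in check: no.
Black is not in check, so this cannot be checkmate.

no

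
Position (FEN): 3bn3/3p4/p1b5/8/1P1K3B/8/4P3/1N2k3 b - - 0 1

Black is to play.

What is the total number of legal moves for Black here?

Black to move; king on e1.
In check: yes, from the white bishop on h4.
Legal moves: Kxe2, Kf1, Kd1, Bxh4.
Count: 4.

4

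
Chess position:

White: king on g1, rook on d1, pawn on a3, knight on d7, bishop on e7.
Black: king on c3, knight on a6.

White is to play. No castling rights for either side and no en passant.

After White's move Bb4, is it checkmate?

After Bb4: black king on c3; in check: yes, from the white bishop on b4.
Black has 5 legal replies: Kc4, Kb3, Kc2, Kb2, Nxb4.
In check but a legal move exists → not checkmate.

no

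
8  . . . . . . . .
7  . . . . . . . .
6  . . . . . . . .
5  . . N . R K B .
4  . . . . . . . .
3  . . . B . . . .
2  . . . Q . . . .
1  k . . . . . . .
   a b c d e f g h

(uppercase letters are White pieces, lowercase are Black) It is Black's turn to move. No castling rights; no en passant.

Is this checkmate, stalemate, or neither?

stalemate

Black to move; black king on a1.
In check: no.
King squares — b1: attacked by Bd3; a2: attacked by Qd2; b2: attacked by Qd2.
Legal moves for Black: none.
Not in check and no legal moves → stalemate.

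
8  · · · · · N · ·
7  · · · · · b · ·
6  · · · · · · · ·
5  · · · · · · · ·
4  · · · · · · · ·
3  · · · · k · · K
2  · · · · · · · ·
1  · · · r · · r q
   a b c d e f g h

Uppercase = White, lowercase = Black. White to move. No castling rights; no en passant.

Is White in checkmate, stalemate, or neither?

checkmate

White to move; white king on h3.
In check: yes, from the black queen on h1.
King squares — g2: attacked by Rg1; h2: attacked by Qh1; g3: attacked by Rg1; g4: attacked by Rg1; h4: attacked by Qh1.
Legal moves for White: none.
In check with no legal moves → checkmate.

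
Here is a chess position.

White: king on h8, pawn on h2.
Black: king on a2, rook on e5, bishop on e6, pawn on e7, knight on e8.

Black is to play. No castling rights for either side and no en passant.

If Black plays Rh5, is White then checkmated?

After Rh5: white king on h8; in check: yes, from the black rook on h5.
King squares — g7: attacked by Ne8; h7: attacked by Rh5; g8: attacked by Be6.
White has no legal moves → checkmate.

yes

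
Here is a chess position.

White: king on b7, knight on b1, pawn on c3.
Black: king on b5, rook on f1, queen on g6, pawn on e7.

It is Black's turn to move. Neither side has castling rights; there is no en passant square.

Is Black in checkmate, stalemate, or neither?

neither

Black to move; black king on b5.
In check: no.
Legal moves for Black include: Qg8, Qe8, Qh7, Qg7, Qf7, Qh6, Qf6, Qe6, Qd6, Qc6+, Qb6+, Qa6+, Qh5, Qg5, Qf5, Qg4, Qe4+, Qg3, ... (list truncated; more exist).
Black has legal moves and is not in check → neither.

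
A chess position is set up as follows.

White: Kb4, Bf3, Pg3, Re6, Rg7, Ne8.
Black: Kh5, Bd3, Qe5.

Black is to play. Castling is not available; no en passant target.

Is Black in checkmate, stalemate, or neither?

checkmate

Black to move; black king on h5.
In check: yes, from the white bishop on f3.
King squares — g4: attacked by Bf3; h4: attacked by Pg3; g5: attacked by Rg7; g6: attacked by Re6; h6: attacked by Re6.
Legal moves for Black: none.
In check with no legal moves → checkmate.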